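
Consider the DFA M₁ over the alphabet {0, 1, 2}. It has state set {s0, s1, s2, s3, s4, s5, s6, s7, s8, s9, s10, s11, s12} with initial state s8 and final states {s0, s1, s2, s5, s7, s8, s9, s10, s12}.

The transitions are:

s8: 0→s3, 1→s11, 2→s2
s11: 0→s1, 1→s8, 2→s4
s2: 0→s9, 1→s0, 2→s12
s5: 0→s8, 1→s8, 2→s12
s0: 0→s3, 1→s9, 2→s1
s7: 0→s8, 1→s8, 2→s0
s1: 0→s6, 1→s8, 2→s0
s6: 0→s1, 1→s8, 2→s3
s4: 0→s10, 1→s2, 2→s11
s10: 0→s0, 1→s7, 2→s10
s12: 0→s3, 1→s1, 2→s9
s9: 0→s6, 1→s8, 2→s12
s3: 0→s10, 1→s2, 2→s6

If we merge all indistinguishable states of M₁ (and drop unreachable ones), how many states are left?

8

States {s5} cannot be reached from the start state, so discard them.
Initial partition by acceptance: {s0,s1,s2,s7,s8,s9,s10,s12} | {s3,s4,s6,s11}.
Split {s0,s1,s2,s7,s8,s9,s10,s12} by δ(·,0) → {s0,s1,s8,s9,s12} and {s2,s7,s10}.
Refine {s0,s1,s8,s9,s12} on symbol 1: members go to different blocks, giving {s0,s1,s9,s12} and {s8}.
Split {s0,s1,s9,s12} by δ(·,1) → {s0,s12} and {s1,s9}.
Split {s3,s4,s6,s11} by δ(·,0) → {s3,s4} and {s6,s11}.
Refine {s2,s7,s10} on symbol 0: members go to different blocks, giving {s2} and {s7} and {s10}.
No further refinement is possible. Final partition (8 blocks): {s0,s12} | {s3,s4} | {s2} | {s8} | {s1,s9} | {s6,s11} | {s7} | {s10}.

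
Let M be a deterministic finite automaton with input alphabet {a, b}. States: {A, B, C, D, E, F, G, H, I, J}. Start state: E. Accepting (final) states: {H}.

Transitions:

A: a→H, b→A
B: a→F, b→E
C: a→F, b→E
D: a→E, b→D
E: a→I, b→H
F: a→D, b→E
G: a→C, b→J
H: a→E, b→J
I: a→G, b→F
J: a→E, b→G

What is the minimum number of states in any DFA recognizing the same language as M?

States {A,B} cannot be reached from the start state, so discard them.
P0 = {H} | {C,D,E,F,G,I,J}.
On input b, block {C,D,E,F,G,I,J} splits into {C,D,F,G,I,J} and {E}.
On input a, block {C,D,F,G,I,J} splits into {C,F,G,I} and {D,J}.
Refine {C,F,G,I} on symbol a: members go to different blocks, giving {C,G,I} and {F}.
Split {C,G,I} by δ(·,a) → {G,I} and {C}.
Refine {G,I} on symbol a: members go to different blocks, giving {G} and {I}.
Refine {D,J} on symbol b: members go to different blocks, giving {D} and {J}.
The partition is now stable with 8 blocks: {H} | {G} | {E} | {D} | {F} | {C} | {I} | {J}.

8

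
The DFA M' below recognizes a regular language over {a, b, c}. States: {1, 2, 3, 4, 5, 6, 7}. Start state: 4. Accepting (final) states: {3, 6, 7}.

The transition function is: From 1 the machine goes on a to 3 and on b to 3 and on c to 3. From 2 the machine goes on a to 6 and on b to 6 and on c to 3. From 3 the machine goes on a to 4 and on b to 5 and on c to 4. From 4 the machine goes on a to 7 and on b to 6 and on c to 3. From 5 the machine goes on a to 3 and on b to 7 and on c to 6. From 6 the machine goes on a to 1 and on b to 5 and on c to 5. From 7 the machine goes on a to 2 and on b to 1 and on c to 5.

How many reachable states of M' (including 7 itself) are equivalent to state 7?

Initial partition by acceptance: {3,6,7} | {1,2,4,5}.
No further refinement is possible. Final partition (2 blocks): {3,6,7} | {1,2,4,5}.
The equivalence class containing 7 is {3,6,7}, of size 3.

3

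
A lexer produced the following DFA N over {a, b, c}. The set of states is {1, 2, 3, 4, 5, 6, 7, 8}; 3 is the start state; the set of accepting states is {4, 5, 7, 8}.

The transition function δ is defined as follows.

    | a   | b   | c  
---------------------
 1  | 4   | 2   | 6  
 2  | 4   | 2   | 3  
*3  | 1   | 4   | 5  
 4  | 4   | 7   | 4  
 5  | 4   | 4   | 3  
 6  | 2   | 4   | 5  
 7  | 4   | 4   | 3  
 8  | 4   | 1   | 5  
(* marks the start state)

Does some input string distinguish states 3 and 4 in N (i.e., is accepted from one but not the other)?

Yes

States {8} cannot be reached from the start state, so discard them.
Initial partition by acceptance: {4,5,7} | {1,2,3,6}.
Refine {4,5,7} on symbol c: members go to different blocks, giving {5,7} and {4}.
Split {1,2,3,6} by δ(·,a) → {1,2} and {3,6}.
The partition is now stable with 4 blocks: {5,7} | {1,2} | {4} | {3,6}.
3 and 4 end up in different blocks, so they are distinguishable. For instance, the string 'ε' is accepted from only 4.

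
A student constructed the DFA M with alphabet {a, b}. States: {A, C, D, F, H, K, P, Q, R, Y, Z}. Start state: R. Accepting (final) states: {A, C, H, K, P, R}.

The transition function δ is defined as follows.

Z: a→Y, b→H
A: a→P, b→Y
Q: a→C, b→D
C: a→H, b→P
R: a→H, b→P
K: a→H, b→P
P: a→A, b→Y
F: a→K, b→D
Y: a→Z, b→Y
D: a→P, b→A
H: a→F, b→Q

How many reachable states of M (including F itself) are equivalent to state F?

Every state is reachable, so we keep all 11.
P0 = {A,C,H,K,P,R} | {D,F,Q,Y,Z}.
Split {A,C,H,K,P,R} by δ(·,a) → {A,C,K,P,R} and {H}.
On input a, block {A,C,K,P,R} splits into {C,K,R} and {A,P}.
On input a, block {D,F,Q,Y,Z} splits into {F,Q} and {Y,Z} and {D}.
Refine {Y,Z} on symbol b: members go to different blocks, giving {Z} and {Y}.
The partition is now stable with 7 blocks: {C,K,R} | {F,Q} | {H} | {A,P} | {Z} | {D} | {Y}.
State F belongs to the block {F,Q}, which has 2 states.

2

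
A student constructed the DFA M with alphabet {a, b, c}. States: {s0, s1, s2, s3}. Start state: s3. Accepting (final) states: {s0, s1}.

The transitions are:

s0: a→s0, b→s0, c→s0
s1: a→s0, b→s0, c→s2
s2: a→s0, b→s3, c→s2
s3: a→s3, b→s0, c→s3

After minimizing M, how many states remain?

States {s1,s2} cannot be reached from the start state, so discard them.
Start with accepting vs non-accepting: {s0} | {s3}.
The partition is now stable with 2 blocks: {s0} | {s3}.

2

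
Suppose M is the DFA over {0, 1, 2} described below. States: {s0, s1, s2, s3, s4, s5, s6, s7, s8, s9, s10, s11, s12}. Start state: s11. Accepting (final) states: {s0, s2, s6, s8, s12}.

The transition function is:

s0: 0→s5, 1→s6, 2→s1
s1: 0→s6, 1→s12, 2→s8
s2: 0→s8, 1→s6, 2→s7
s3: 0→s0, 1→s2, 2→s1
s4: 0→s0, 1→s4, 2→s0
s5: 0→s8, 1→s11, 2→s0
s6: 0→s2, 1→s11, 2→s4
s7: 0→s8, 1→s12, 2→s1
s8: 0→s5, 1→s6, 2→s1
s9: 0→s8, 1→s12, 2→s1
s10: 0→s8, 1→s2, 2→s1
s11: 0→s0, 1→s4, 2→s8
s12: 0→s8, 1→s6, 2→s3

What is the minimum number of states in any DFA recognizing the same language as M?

6

States {s9,s10} cannot be reached from the start state, so discard them.
Initial partition by acceptance: {s0,s2,s6,s8,s12} | {s1,s3,s4,s5,s7,s11}.
Refine {s0,s2,s6,s8,s12} on symbol 0: members go to different blocks, giving {s2,s6,s12} and {s0,s8}.
Refine {s2,s6,s12} on symbol 0: members go to different blocks, giving {s2,s12} and {s6}.
Refine {s1,s3,s4,s5,s7,s11} on symbol 0: members go to different blocks, giving {s3,s4,s5,s7,s11} and {s1}.
Refine {s3,s4,s5,s7,s11} on symbol 1: members go to different blocks, giving {s4,s5,s11} and {s3,s7}.
No further refinement is possible. Final partition (6 blocks): {s2,s12} | {s4,s5,s11} | {s0,s8} | {s6} | {s1} | {s3,s7}.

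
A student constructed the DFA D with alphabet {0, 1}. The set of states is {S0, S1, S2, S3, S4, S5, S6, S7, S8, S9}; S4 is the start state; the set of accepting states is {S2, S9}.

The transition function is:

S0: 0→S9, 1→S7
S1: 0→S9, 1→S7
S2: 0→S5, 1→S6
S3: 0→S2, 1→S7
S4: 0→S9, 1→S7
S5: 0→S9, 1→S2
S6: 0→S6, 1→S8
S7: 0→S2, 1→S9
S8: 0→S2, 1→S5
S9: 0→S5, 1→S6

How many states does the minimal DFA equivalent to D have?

States {S0,S1,S3} cannot be reached from the start state, so discard them.
Initial partition by acceptance: {S2,S9} | {S4,S5,S6,S7,S8}.
Split {S4,S5,S6,S7,S8} by δ(·,0) → {S4,S5,S7,S8} and {S6}.
Split {S4,S5,S7,S8} by δ(·,1) → {S4,S8} and {S5,S7}.
Stable partition: {S2,S9} | {S4,S8} | {S6} | {S5,S7} — 4 equivalence classes.

4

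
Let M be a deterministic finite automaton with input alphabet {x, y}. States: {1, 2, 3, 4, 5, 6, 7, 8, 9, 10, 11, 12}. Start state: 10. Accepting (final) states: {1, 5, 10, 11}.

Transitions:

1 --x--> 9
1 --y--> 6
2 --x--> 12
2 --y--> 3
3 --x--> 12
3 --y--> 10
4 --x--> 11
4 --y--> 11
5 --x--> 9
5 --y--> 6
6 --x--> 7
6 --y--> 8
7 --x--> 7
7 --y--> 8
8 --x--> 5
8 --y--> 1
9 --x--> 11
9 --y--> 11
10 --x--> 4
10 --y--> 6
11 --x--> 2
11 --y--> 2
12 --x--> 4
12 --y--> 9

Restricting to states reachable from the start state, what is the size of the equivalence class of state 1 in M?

Every state is reachable, so we keep all 12.
Start with accepting vs non-accepting: {1,5,10,11} | {2,3,4,6,7,8,9,12}.
Split {2,3,4,6,7,8,9,12} by δ(·,x) → {2,3,6,7,12} and {4,8,9}.
Refine {1,5,10,11} on symbol x: members go to different blocks, giving {1,5,10} and {11}.
Refine {2,3,6,7,12} on symbol x: members go to different blocks, giving {2,3,6,7} and {12}.
On input x, block {2,3,6,7} splits into {2,3} and {6,7}.
On input y, block {2,3} splits into {2} and {3}.
Split {4,8,9} by δ(·,x) → {4,9} and {8}.
The partition is now stable with 8 blocks: {1,5,10} | {2} | {4,9} | {11} | {12} | {6,7} | {3} | {8}.
State 1 belongs to the block {1,5,10}, which has 3 states.

3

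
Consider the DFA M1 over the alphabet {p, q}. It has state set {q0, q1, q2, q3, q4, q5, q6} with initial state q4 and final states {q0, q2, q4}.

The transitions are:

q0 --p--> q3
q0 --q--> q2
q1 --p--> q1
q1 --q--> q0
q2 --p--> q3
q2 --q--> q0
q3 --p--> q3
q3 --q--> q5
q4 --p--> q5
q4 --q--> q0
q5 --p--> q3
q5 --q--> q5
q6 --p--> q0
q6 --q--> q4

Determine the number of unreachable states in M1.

2

BFS from q4 reaches {q0, q2, q3, q4, q5}; the 2 state(s) q1, q6 are never visited.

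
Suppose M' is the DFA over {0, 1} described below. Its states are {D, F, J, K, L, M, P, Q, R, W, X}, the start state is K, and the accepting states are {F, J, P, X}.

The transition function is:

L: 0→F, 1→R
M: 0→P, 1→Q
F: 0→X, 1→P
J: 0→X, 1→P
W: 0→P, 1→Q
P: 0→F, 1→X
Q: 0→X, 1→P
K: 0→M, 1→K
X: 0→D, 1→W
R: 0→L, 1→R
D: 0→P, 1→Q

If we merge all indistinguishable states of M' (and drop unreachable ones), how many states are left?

6

First remove the unreachable states {J,L,R}; 8 states remain.
P0 = {F,P,X} | {D,K,M,Q,W}.
Split {F,P,X} by δ(·,0) → {F,P} and {X}.
Refine {F,P} on symbol 0: members go to different blocks, giving {P} and {F}.
Refine {D,K,M,Q,W} on symbol 0: members go to different blocks, giving {D,M,W} and {K} and {Q}.
Stable partition: {P} | {D,M,W} | {X} | {F} | {K} | {Q} — 6 equivalence classes.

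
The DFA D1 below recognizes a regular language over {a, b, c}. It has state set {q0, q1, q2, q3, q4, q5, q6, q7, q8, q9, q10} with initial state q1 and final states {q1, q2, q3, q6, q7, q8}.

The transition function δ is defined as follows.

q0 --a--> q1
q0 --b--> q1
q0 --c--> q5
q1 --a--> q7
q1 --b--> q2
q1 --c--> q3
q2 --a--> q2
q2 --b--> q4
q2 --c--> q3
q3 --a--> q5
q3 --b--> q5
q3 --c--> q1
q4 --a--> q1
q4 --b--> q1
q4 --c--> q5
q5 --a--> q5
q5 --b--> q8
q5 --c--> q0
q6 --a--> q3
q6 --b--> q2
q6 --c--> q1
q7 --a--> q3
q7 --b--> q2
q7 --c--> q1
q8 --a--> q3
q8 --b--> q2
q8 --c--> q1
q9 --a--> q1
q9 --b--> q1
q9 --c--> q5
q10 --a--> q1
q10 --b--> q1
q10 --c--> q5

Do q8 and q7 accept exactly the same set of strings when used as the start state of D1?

Yes

States {q6,q9,q10} cannot be reached from the start state, so discard them.
Initial partition by acceptance: {q1,q2,q3,q7,q8} | {q0,q4,q5}.
Refine {q1,q2,q3,q7,q8} on symbol a: members go to different blocks, giving {q1,q2,q7,q8} and {q3}.
Split {q1,q2,q7,q8} by δ(·,a) → {q1,q2} and {q7,q8}.
Refine {q1,q2} on symbol a: members go to different blocks, giving {q1} and {q2}.
Split {q0,q4,q5} by δ(·,a) → {q0,q4} and {q5}.
The partition is now stable with 6 blocks: {q1} | {q0,q4} | {q3} | {q7,q8} | {q2} | {q5}.
q8 and q7 lie in the same block of the stable partition, so they are equivalent — no string distinguishes them.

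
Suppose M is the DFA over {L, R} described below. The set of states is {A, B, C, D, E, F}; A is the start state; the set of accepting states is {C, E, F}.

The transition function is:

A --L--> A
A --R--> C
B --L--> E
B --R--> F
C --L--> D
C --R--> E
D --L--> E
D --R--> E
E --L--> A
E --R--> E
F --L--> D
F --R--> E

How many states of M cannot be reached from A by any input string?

2

No path from A leads to B, F; the other 4 states are all reachable.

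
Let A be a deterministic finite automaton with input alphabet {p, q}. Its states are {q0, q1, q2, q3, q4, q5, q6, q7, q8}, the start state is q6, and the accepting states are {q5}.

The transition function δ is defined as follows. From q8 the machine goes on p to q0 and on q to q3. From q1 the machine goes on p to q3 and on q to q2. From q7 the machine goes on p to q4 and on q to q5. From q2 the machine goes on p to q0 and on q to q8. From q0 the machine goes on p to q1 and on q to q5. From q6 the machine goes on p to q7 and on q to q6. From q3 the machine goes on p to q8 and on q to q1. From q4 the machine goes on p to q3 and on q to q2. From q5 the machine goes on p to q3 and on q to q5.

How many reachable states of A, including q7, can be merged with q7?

2

Start with accepting vs non-accepting: {q5} | {q0,q1,q2,q3,q4,q6,q7,q8}.
Refine {q0,q1,q2,q3,q4,q6,q7,q8} on symbol q: members go to different blocks, giving {q1,q2,q3,q4,q6,q8} and {q0,q7}.
On input p, block {q1,q2,q3,q4,q6,q8} splits into {q1,q3,q4} and {q2,q6,q8}.
Refine {q1,q3,q4} on symbol p: members go to different blocks, giving {q1,q4} and {q3}.
Refine {q2,q6,q8} on symbol q: members go to different blocks, giving {q2,q6} and {q8}.
On input q, block {q2,q6} splits into {q2} and {q6}.
Stable partition: {q5} | {q1,q4} | {q0,q7} | {q2} | {q3} | {q8} | {q6} — 7 equivalence classes.
The equivalence class containing q7 is {q0,q7}, of size 2.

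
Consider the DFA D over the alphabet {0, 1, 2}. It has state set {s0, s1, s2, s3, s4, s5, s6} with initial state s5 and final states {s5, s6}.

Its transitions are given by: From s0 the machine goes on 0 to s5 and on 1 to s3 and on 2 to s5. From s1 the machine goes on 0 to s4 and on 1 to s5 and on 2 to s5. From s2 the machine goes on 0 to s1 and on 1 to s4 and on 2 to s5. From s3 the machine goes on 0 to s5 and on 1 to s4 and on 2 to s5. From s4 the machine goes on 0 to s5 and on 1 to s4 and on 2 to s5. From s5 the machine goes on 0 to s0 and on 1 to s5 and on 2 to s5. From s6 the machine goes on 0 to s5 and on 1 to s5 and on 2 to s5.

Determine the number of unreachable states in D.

No path from s5 leads to s1, s2, s6; the other 4 states are all reachable.

3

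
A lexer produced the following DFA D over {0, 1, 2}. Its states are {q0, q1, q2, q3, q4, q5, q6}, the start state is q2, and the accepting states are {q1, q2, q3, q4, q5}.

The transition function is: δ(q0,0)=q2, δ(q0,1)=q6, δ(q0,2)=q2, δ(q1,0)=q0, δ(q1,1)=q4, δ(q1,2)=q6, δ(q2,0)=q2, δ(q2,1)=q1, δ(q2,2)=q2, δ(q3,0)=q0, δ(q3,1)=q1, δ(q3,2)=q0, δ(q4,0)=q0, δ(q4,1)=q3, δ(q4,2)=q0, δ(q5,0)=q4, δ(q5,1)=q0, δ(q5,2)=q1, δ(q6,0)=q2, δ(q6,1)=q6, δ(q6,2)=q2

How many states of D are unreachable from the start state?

Starting at q2 and following transitions, the reachable set is {q0, q1, q2, q3, q4, q6}. That leaves q5 unreachable — 1 in total.

1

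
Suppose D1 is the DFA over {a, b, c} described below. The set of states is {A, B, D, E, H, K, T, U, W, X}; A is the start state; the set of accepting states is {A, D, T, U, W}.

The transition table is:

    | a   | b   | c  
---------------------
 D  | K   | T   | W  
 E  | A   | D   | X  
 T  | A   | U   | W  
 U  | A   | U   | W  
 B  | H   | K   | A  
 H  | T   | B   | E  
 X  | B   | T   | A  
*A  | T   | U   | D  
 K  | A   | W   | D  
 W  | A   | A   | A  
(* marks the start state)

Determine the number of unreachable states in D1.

4

BFS from A reaches {A, D, K, T, U, W}; the 4 state(s) B, E, H, X are never visited.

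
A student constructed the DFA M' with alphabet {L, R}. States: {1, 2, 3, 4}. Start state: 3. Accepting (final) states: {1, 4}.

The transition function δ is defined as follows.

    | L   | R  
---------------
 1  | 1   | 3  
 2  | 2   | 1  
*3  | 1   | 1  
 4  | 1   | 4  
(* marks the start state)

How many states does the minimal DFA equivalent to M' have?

2

States {2,4} cannot be reached from the start state, so discard them.
Start with accepting vs non-accepting: {1} | {3}.
Stable partition: {1} | {3} — 2 equivalence classes.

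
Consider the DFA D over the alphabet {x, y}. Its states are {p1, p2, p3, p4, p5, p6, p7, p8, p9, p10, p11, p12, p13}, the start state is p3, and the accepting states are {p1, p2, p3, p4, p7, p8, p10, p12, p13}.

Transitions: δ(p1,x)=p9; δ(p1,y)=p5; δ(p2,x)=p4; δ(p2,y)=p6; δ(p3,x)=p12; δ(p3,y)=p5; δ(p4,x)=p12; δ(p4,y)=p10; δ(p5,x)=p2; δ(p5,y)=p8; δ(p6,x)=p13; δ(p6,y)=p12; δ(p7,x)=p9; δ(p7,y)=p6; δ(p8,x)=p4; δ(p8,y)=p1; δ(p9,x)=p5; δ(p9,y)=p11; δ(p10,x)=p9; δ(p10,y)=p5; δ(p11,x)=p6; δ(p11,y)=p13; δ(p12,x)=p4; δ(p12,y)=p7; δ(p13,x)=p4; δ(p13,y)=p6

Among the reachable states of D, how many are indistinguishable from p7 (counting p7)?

Every state is reachable, so we keep all 13.
P0 = {p1,p2,p3,p4,p7,p8,p10,p12,p13} | {p5,p6,p9,p11}.
Refine {p1,p2,p3,p4,p7,p8,p10,p12,p13} on symbol x: members go to different blocks, giving {p2,p3,p4,p8,p12,p13} and {p1,p7,p10}.
Refine {p2,p3,p4,p8,p12,p13} on symbol y: members go to different blocks, giving {p2,p3,p13} and {p4,p8,p12}.
Split {p5,p6,p9,p11} by δ(·,x) → {p5,p6} and {p9,p11}.
Refine {p9,p11} on symbol y: members go to different blocks, giving {p9} and {p11}.
No further refinement is possible. Final partition (6 blocks): {p2,p3,p13} | {p5,p6} | {p1,p7,p10} | {p4,p8,p12} | {p9} | {p11}.
State p7 belongs to the block {p1,p7,p10}, which has 3 states.

3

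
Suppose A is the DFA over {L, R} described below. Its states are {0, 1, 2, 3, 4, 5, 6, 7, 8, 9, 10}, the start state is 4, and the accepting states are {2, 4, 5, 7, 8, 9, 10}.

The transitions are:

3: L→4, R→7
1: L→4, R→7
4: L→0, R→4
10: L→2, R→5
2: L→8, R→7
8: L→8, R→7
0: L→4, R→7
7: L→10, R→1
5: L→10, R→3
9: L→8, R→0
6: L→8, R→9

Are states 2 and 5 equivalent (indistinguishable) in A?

States {6,9} cannot be reached from the start state, so discard them.
P0 = {2,4,5,7,8,10} | {0,1,3}.
Refine {2,4,5,7,8,10} on symbol L: members go to different blocks, giving {2,5,7,8,10} and {4}.
Refine {2,5,7,8,10} on symbol R: members go to different blocks, giving {2,8,10} and {5,7}.
The partition is now stable with 4 blocks: {2,8,10} | {0,1,3} | {4} | {5,7}.
2 and 5 end up in different blocks, so they are distinguishable. For instance, the string 'R' is accepted from only 2.

No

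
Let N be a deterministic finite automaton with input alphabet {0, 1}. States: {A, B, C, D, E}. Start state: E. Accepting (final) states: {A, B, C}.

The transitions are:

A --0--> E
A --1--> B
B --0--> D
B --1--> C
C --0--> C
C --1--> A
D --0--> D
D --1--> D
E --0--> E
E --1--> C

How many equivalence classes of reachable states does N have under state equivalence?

5

Every state is reachable, so we keep all 5.
P0 = {A,B,C} | {D,E}.
Split {A,B,C} by δ(·,0) → {A,B} and {C}.
On input 1, block {A,B} splits into {A} and {B}.
Split {D,E} by δ(·,1) → {D} and {E}.
No further refinement is possible. Final partition (5 blocks): {A} | {D} | {C} | {B} | {E}.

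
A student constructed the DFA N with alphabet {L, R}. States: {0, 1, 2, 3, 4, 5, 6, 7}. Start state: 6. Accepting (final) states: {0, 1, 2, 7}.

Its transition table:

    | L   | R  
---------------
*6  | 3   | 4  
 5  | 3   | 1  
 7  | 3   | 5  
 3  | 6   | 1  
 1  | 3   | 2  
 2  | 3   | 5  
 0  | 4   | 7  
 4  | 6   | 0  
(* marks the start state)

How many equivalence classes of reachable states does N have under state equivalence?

Every state is reachable, so we keep all 8.
P0 = {0,1,2,7} | {3,4,5,6}.
On input R, block {0,1,2,7} splits into {0,1} and {2,7}.
On input R, block {3,4,5,6} splits into {3,4,5} and {6}.
On input L, block {3,4,5} splits into {3,4} and {5}.
Stable partition: {0,1} | {3,4} | {2,7} | {6} | {5} — 5 equivalence classes.

5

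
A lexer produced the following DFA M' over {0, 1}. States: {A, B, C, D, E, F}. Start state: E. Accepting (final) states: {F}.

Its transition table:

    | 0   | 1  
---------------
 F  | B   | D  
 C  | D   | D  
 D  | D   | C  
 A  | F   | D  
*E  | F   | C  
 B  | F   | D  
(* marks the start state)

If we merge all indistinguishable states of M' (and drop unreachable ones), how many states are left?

3

First remove the unreachable states {A}; 5 states remain.
Initial partition by acceptance: {F} | {B,C,D,E}.
Refine {B,C,D,E} on symbol 0: members go to different blocks, giving {B,E} and {C,D}.
The partition is now stable with 3 blocks: {F} | {B,E} | {C,D}.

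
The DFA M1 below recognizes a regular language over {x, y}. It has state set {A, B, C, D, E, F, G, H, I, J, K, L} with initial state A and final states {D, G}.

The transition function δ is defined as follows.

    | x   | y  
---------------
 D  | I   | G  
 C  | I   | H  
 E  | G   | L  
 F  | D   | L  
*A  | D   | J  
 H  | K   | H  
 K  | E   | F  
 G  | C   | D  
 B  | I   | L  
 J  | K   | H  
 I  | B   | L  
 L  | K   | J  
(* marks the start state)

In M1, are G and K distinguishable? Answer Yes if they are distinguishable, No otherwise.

Every state is reachable, so we keep all 12.
P0 = {D,G} | {A,B,C,E,F,H,I,J,K,L}.
Split {A,B,C,E,F,H,I,J,K,L} by δ(·,x) → {B,C,H,I,J,K,L} and {A,E,F}.
Split {B,C,H,I,J,K,L} by δ(·,x) → {B,C,H,I,J,L} and {K}.
Split {B,C,H,I,J,L} by δ(·,x) → {B,C,I} and {H,J,L}.
Stable partition: {D,G} | {B,C,I} | {A,E,F} | {K} | {H,J,L} — 5 equivalence classes.
G and K end up in different blocks, so they are distinguishable. For instance, the string 'ε' is accepted from only G.

Yes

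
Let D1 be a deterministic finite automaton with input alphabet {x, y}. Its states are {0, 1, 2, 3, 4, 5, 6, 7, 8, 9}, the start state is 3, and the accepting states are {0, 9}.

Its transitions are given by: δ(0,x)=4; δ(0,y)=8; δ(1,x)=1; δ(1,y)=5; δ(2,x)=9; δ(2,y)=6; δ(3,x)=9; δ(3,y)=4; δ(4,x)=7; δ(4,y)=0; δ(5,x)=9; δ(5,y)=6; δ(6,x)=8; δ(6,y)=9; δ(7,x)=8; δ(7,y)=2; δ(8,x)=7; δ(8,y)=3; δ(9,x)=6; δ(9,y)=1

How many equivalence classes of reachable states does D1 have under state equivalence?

All states are reachable from the start state.
P0 = {0,9} | {1,2,3,4,5,6,7,8}.
On input x, block {1,2,3,4,5,6,7,8} splits into {1,4,6,7,8} and {2,3,5}.
Split {1,4,6,7,8} by δ(·,y) → {1,7,8} and {4,6}.
No further refinement is possible. Final partition (4 blocks): {0,9} | {1,7,8} | {2,3,5} | {4,6}.

4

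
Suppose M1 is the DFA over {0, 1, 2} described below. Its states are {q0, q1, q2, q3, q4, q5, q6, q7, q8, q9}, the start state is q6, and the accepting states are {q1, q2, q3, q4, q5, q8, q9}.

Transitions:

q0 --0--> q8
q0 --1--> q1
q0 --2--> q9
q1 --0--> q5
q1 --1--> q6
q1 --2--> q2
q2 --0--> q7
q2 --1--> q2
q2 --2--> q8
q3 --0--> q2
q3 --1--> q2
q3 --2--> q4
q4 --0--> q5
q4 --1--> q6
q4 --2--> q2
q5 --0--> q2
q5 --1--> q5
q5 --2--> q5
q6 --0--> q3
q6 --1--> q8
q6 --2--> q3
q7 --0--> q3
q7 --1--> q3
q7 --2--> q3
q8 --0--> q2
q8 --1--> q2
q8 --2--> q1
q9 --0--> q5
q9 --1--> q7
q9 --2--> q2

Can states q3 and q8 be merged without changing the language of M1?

States {q0,q9} cannot be reached from the start state, so discard them.
Start with accepting vs non-accepting: {q1,q2,q3,q4,q5,q8} | {q6,q7}.
On input 0, block {q1,q2,q3,q4,q5,q8} splits into {q1,q3,q4,q5,q8} and {q2}.
Split {q1,q3,q4,q5,q8} by δ(·,0) → {q3,q5,q8} and {q1,q4}.
Refine {q3,q5,q8} on symbol 1: members go to different blocks, giving {q3,q8} and {q5}.
Stable partition: {q3,q8} | {q6,q7} | {q2} | {q1,q4} | {q5} — 5 equivalence classes.
q3 and q8 lie in the same block of the stable partition, so they are equivalent — no string distinguishes them.

Yes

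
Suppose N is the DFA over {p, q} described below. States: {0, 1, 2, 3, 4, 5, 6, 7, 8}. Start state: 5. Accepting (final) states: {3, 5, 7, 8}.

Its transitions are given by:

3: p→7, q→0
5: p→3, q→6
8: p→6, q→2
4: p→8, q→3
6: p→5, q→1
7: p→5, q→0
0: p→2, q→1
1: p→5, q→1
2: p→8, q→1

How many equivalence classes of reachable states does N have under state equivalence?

Reachable states from the start: {0,1,2,3,5,6,7,8}. Unreachable: {4} — drop them.
P0 = {3,5,7,8} | {0,1,2,6}.
Refine {3,5,7,8} on symbol p: members go to different blocks, giving {3,5,7} and {8}.
On input p, block {0,1,2,6} splits into {1,6} and {0} and {2}.
Split {3,5,7} by δ(·,q) → {3,7} and {5}.
Refine {3,7} on symbol p: members go to different blocks, giving {3} and {7}.
No further refinement is possible. Final partition (7 blocks): {3} | {1,6} | {8} | {0} | {2} | {5} | {7}.

7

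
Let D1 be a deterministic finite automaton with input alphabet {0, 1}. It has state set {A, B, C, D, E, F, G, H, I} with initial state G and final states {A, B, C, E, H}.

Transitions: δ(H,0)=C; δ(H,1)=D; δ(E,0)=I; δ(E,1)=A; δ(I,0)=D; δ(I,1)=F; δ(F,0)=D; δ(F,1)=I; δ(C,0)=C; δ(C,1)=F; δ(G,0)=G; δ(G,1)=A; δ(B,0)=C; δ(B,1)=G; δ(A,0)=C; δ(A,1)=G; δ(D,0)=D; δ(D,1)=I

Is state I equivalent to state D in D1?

Yes

States {B,E,H} cannot be reached from the start state, so discard them.
Start with accepting vs non-accepting: {A,C} | {D,F,G,I}.
Refine {D,F,G,I} on symbol 1: members go to different blocks, giving {D,F,I} and {G}.
Split {A,C} by δ(·,1) → {A} and {C}.
No further refinement is possible. Final partition (4 blocks): {A} | {D,F,I} | {G} | {C}.
I and D lie in the same block of the stable partition, so they are equivalent — no string distinguishes them.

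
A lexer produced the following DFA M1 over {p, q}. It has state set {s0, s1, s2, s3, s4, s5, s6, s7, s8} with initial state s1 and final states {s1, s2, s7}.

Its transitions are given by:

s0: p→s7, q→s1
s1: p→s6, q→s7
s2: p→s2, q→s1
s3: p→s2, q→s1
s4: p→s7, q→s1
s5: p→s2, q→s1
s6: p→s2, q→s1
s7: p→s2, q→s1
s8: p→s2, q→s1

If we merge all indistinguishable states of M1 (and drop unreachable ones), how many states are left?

3

First remove the unreachable states {s0,s3,s4,s5,s8}; 4 states remain.
Start with accepting vs non-accepting: {s1,s2,s7} | {s6}.
On input p, block {s1,s2,s7} splits into {s2,s7} and {s1}.
The partition is now stable with 3 blocks: {s2,s7} | {s6} | {s1}.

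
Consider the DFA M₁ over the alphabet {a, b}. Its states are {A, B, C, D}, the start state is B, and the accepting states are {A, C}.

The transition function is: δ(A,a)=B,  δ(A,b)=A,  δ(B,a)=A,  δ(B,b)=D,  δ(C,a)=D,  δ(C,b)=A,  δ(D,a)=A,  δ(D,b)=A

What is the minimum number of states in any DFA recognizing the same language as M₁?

Reachable states from the start: {A,B,D}. Unreachable: {C} — drop them.
Start with accepting vs non-accepting: {A} | {B,D}.
Refine {B,D} on symbol b: members go to different blocks, giving {B} and {D}.
No further refinement is possible. Final partition (3 blocks): {A} | {B} | {D}.

3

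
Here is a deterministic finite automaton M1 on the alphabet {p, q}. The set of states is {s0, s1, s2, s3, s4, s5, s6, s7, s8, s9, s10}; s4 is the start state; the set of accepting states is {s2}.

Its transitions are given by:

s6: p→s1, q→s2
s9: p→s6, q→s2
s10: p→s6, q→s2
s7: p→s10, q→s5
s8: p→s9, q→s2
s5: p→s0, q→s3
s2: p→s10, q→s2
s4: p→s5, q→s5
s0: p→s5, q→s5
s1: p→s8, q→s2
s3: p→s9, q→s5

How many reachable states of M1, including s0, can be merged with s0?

2

States {s7} cannot be reached from the start state, so discard them.
P0 = {s2} | {s0,s1,s3,s4,s5,s6,s8,s9,s10}.
Split {s0,s1,s3,s4,s5,s6,s8,s9,s10} by δ(·,q) → {s1,s6,s8,s9,s10} and {s0,s3,s4,s5}.
Refine {s0,s3,s4,s5} on symbol p: members go to different blocks, giving {s0,s4,s5} and {s3}.
On input q, block {s0,s4,s5} splits into {s0,s4} and {s5}.
Stable partition: {s2} | {s1,s6,s8,s9,s10} | {s0,s4} | {s3} | {s5} — 5 equivalence classes.
The equivalence class containing s0 is {s0,s4}, of size 2.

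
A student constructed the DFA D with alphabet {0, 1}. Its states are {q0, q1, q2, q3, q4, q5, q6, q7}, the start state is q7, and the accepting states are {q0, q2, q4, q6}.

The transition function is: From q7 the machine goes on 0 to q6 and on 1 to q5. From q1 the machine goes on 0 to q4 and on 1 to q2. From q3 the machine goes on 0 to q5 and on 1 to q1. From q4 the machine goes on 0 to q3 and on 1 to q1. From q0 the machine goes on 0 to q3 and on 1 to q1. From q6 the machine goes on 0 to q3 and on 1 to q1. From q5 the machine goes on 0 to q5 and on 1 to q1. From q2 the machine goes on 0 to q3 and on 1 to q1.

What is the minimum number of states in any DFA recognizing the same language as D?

4

Reachable states from the start: {q1,q2,q3,q4,q5,q6,q7}. Unreachable: {q0} — drop them.
P0 = {q2,q4,q6} | {q1,q3,q5,q7}.
Split {q1,q3,q5,q7} by δ(·,0) → {q1,q7} and {q3,q5}.
Split {q1,q7} by δ(·,1) → {q1} and {q7}.
The partition is now stable with 4 blocks: {q2,q4,q6} | {q1} | {q3,q5} | {q7}.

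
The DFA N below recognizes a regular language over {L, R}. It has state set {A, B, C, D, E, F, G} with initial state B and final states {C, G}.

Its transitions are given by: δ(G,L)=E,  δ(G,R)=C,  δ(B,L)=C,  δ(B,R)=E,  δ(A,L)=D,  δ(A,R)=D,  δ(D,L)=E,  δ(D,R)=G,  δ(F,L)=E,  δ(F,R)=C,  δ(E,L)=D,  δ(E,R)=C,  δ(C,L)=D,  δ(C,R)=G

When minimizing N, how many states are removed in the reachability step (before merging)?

2

BFS from B reaches {B, C, D, E, G}; the 2 state(s) A, F are never visited.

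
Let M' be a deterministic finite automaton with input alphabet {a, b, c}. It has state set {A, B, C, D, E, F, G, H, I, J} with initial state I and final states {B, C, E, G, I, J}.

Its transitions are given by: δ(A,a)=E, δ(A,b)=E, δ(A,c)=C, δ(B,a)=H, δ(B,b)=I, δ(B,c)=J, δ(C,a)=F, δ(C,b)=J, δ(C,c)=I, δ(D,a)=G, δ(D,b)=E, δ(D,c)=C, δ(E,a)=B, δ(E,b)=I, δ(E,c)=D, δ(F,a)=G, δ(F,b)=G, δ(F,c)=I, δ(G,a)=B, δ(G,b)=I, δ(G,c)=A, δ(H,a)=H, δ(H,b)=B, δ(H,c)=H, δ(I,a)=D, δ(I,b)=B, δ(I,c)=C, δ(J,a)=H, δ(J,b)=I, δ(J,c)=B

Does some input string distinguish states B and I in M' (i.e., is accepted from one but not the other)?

All states are reachable from the start state.
Start with accepting vs non-accepting: {B,C,E,G,I,J} | {A,D,F,H}.
On input a, block {B,C,E,G,I,J} splits into {B,C,I,J} and {E,G}.
Split {A,D,F,H} by δ(·,a) → {A,D,F} and {H}.
Split {B,C,I,J} by δ(·,a) → {B,J} and {C,I}.
Stable partition: {B,J} | {A,D,F} | {E,G} | {H} | {C,I} — 5 equivalence classes.
B and I end up in different blocks, so they are distinguishable. For instance, the string 'aa' is accepted from only I.

Yes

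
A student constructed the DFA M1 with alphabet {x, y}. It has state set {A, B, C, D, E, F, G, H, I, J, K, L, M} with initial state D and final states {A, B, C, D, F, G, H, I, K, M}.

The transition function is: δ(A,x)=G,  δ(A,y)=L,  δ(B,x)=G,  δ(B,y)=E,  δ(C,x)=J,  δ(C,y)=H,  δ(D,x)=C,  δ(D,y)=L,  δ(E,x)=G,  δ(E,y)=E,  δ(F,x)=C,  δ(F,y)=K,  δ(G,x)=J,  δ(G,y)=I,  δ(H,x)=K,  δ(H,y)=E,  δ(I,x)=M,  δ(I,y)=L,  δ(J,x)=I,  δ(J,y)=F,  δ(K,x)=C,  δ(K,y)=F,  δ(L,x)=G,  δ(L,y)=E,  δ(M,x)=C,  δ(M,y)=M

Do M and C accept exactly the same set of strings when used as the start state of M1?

No

States {A,B} cannot be reached from the start state, so discard them.
Start with accepting vs non-accepting: {C,D,F,G,H,I,K,M} | {E,J,L}.
Refine {C,D,F,G,H,I,K,M} on symbol x: members go to different blocks, giving {D,F,H,I,K,M} and {C,G}.
On input x, block {D,F,H,I,K,M} splits into {D,F,K,M} and {H,I}.
Refine {D,F,K,M} on symbol y: members go to different blocks, giving {F,K,M} and {D}.
On input x, block {E,J,L} splits into {E,L} and {J}.
The partition is now stable with 6 blocks: {F,K,M} | {E,L} | {C,G} | {H,I} | {D} | {J}.
M and C end up in different blocks, so they are distinguishable. For instance, the string 'x' is accepted from only M.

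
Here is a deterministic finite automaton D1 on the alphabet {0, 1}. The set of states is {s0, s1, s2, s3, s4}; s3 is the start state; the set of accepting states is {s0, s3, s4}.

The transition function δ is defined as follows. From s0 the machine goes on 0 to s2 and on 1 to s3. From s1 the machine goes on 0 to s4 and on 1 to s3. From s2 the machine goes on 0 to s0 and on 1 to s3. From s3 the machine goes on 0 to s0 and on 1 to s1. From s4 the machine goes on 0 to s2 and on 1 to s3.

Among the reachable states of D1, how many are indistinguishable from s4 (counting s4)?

Every state is reachable, so we keep all 5.
Start with accepting vs non-accepting: {s0,s3,s4} | {s1,s2}.
Refine {s0,s3,s4} on symbol 0: members go to different blocks, giving {s0,s4} and {s3}.
Stable partition: {s0,s4} | {s1,s2} | {s3} — 3 equivalence classes.
The equivalence class containing s4 is {s0,s4}, of size 2.

2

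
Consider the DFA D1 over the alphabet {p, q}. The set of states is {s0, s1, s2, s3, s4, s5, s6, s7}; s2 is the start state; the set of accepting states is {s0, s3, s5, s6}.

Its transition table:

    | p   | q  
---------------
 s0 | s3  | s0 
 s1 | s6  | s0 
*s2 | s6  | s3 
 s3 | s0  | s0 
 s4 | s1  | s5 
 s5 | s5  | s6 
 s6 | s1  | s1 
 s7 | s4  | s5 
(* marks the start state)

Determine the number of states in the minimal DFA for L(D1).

First remove the unreachable states {s4,s5,s7}; 5 states remain.
Start with accepting vs non-accepting: {s0,s3,s6} | {s1,s2}.
Refine {s0,s3,s6} on symbol p: members go to different blocks, giving {s0,s3} and {s6}.
The partition is now stable with 3 blocks: {s0,s3} | {s1,s2} | {s6}.

3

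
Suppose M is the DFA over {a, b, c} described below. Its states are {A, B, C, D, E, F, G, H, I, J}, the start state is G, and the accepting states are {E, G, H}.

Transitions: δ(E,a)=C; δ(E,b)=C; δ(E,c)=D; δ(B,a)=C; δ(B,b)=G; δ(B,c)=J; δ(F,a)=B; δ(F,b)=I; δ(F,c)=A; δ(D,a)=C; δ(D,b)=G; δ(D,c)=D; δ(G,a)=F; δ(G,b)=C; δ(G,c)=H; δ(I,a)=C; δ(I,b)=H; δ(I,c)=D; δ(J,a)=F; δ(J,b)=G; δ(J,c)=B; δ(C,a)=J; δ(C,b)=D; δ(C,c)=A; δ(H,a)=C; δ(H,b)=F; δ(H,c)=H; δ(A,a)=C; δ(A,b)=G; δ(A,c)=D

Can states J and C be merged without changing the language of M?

States {E} cannot be reached from the start state, so discard them.
Start with accepting vs non-accepting: {G,H} | {A,B,C,D,F,I,J}.
Split {A,B,C,D,F,I,J} by δ(·,b) → {A,B,D,I,J} and {C,F}.
The partition is now stable with 3 blocks: {G,H} | {A,B,D,I,J} | {C,F}.
J and C end up in different blocks, so they are distinguishable. For instance, the string 'b' is accepted from only J.

No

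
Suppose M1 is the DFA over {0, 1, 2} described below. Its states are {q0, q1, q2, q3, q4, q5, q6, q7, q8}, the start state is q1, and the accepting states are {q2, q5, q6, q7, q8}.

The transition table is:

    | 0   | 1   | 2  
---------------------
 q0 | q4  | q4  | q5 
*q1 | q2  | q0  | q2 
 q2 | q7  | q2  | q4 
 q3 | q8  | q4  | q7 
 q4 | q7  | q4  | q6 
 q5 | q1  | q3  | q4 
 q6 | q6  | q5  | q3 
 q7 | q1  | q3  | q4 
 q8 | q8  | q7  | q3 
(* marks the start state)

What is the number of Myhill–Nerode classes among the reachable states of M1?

7

Every state is reachable, so we keep all 9.
Initial partition by acceptance: {q2,q5,q6,q7,q8} | {q0,q1,q3,q4}.
On input 0, block {q2,q5,q6,q7,q8} splits into {q2,q6,q8} and {q5,q7}.
Refine {q2,q6,q8} on symbol 0: members go to different blocks, giving {q6,q8} and {q2}.
On input 0, block {q0,q1,q3,q4} splits into {q0} and {q1} and {q3} and {q4}.
No further refinement is possible. Final partition (7 blocks): {q6,q8} | {q0} | {q5,q7} | {q2} | {q1} | {q3} | {q4}.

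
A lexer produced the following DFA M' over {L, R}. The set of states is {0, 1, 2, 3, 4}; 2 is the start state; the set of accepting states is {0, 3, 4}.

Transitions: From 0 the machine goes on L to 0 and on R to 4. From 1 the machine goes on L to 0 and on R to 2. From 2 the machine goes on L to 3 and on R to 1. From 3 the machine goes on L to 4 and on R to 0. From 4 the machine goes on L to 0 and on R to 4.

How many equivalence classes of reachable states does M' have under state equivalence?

Start with accepting vs non-accepting: {0,3,4} | {1,2}.
Stable partition: {0,3,4} | {1,2} — 2 equivalence classes.

2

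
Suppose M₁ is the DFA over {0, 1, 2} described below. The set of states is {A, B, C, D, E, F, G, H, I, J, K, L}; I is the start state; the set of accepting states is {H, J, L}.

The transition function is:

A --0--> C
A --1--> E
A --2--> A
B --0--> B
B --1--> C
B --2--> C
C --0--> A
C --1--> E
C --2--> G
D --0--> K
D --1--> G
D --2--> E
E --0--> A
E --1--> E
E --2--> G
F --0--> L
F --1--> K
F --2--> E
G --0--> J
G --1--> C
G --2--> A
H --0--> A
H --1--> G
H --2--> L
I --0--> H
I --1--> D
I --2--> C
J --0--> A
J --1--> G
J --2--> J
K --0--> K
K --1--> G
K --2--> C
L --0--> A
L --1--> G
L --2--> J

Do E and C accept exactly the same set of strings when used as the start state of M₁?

Yes

Reachable states from the start: {A,C,D,E,G,H,I,J,K,L}. Unreachable: {B,F} — drop them.
Initial partition by acceptance: {H,J,L} | {A,C,D,E,G,I,K}.
Refine {A,C,D,E,G,I,K} on symbol 0: members go to different blocks, giving {A,C,D,E,K} and {G,I}.
Refine {A,C,D,E,K} on symbol 1: members go to different blocks, giving {A,C,E} and {D,K}.
On input 2, block {A,C,E} splits into {C,E} and {A}.
Refine {G,I} on symbol 1: members go to different blocks, giving {G} and {I}.
No further refinement is possible. Final partition (6 blocks): {H,J,L} | {C,E} | {G} | {D,K} | {A} | {I}.
E and C lie in the same block of the stable partition, so they are equivalent — no string distinguishes them.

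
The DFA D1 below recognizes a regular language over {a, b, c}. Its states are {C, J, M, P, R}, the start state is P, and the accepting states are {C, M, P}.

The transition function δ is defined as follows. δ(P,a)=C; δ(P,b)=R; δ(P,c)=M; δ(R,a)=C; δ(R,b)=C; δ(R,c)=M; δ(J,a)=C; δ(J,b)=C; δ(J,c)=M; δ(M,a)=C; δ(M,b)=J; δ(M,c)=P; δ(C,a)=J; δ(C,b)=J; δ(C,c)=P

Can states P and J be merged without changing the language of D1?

P0 = {C,M,P} | {J,R}.
On input a, block {C,M,P} splits into {M,P} and {C}.
The partition is now stable with 3 blocks: {M,P} | {J,R} | {C}.
P and J end up in different blocks, so they are distinguishable. For instance, the string 'ε' is accepted from only P.

No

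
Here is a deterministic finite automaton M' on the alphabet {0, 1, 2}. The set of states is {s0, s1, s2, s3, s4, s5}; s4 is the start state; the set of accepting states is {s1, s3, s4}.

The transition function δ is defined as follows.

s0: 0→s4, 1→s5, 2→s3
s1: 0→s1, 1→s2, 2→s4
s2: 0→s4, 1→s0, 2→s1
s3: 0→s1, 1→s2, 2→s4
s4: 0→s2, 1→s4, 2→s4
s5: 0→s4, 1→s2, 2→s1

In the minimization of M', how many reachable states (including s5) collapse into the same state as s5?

Every state is reachable, so we keep all 6.
P0 = {s1,s3,s4} | {s0,s2,s5}.
Refine {s1,s3,s4} on symbol 0: members go to different blocks, giving {s1,s3} and {s4}.
No further refinement is possible. Final partition (3 blocks): {s1,s3} | {s0,s2,s5} | {s4}.
State s5 belongs to the block {s0,s2,s5}, which has 3 states.

3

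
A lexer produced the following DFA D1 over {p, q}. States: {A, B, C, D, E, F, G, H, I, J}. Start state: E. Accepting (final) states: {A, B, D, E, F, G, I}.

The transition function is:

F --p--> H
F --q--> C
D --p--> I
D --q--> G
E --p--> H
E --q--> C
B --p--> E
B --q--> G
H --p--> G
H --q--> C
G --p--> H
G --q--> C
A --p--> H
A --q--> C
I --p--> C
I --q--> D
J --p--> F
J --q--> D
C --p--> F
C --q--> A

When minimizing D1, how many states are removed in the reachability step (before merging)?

4

Starting at E and following transitions, the reachable set is {A, C, E, F, G, H}. That leaves B, D, I, J unreachable — 4 in total.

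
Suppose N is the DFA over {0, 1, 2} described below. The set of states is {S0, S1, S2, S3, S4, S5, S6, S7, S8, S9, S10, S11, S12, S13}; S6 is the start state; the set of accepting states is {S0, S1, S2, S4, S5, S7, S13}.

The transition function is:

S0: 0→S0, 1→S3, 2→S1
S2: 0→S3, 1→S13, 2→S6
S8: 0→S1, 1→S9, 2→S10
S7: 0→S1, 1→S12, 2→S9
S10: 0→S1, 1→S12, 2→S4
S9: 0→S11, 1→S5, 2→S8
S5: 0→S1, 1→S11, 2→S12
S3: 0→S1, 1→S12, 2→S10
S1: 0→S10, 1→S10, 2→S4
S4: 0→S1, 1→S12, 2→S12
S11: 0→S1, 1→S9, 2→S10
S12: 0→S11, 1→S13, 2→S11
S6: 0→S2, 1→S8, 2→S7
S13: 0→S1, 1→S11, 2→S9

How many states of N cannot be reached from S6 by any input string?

1

No path from S6 leads to S0; the other 13 states are all reachable.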